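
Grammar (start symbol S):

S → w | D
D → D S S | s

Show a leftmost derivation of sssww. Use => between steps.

S => D => DSS => sSS => sDS => sDSSS => ssSSS => ssDSS => sssSS => ssswS => sssww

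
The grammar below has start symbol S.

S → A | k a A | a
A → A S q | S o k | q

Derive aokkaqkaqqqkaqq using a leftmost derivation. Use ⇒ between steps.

S⇒A⇒ASq⇒ASqSq⇒SokSqSq⇒aokSqSq⇒aokkaAqSq⇒aokkaASqqSq⇒aokkaqSqqSq⇒aokkaqkaAqqSq⇒aokkaqkaqqqSq⇒aokkaqkaqqqkaAq⇒aokkaqkaqqqkaqq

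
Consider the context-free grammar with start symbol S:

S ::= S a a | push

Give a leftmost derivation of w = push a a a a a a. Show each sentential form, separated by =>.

S => S a a => S a a a a => S a a a a a a => push a a a a a a

S => S a a   [S ::= S a a]
S a a => S a a a a   [S ::= S a a]
S a a a a => S a a a a a a   [S ::= S a a]
S a a a a a a => push a a a a a a   [S ::= push]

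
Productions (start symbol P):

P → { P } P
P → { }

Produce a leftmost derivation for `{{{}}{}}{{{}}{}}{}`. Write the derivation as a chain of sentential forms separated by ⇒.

P ⇒ {P}P ⇒ {{P}P}P ⇒ {{{}}P}P ⇒ {{{}}{}}P ⇒ {{{}}{}}{P}P ⇒ {{{}}{}}{{P}P}P ⇒ {{{}}{}}{{{}}P}P ⇒ {{{}}{}}{{{}}{}}P ⇒ {{{}}{}}{{{}}{}}{}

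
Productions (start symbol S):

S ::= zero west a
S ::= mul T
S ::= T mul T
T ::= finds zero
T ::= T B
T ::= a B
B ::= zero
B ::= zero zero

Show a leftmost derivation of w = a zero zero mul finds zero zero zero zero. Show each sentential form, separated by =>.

S => T mul T   [S ::= T mul T]
T mul T => a B mul T   [T ::= a B]
a B mul T => a zero zero mul T   [B ::= zero zero]
a zero zero mul T => a zero zero mul T B   [T ::= T B]
a zero zero mul T B => a zero zero mul T B B   [T ::= T B]
a zero zero mul T B B => a zero zero mul finds zero B B   [T ::= finds zero]
a zero zero mul finds zero B B => a zero zero mul finds zero zero zero B   [B ::= zero zero]
a zero zero mul finds zero zero zero B => a zero zero mul finds zero zero zero zero   [B ::= zero]

S => T mul T => a B mul T => a zero zero mul T => a zero zero mul T B => a zero zero mul T B B => a zero zero mul finds zero B B => a zero zero mul finds zero zero zero B => a zero zero mul finds zero zero zero zero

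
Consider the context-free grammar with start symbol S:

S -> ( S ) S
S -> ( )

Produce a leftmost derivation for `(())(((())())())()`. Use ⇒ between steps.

S ⇒ (S)S ⇒ (())S ⇒ (())(S)S ⇒ (())((S)S)S ⇒ (())(((S)S)S)S ⇒ (())(((())S)S)S ⇒ (())(((())())S)S ⇒ (())(((())())())S ⇒ (())(((())())())()

S ⇒ (S)S   [S -> ( S ) S]
(S)S ⇒ (())S   [S -> ( )]
(())S ⇒ (())(S)S   [S -> ( S ) S]
(())(S)S ⇒ (())((S)S)S   [S -> ( S ) S]
(())((S)S)S ⇒ (())(((S)S)S)S   [S -> ( S ) S]
(())(((S)S)S)S ⇒ (())(((())S)S)S   [S -> ( )]
(())(((())S)S)S ⇒ (())(((())())S)S   [S -> ( )]
(())(((())())S)S ⇒ (())(((())())())S   [S -> ( )]
(())(((())())())S ⇒ (())(((())())())()   [S -> ( )]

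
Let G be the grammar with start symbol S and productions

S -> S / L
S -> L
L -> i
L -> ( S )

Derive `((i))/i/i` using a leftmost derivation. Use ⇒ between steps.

S⇒S/L⇒S/L/L⇒L/L/L⇒(S)/L/L⇒(L)/L/L⇒((S))/L/L⇒((L))/L/L⇒((i))/L/L⇒((i))/i/L⇒((i))/i/i

S ⇒ S/L   [S -> S / L]
S/L ⇒ S/L/L   [S -> S / L]
S/L/L ⇒ L/L/L   [S -> L]
L/L/L ⇒ (S)/L/L   [L -> ( S )]
(S)/L/L ⇒ (L)/L/L   [S -> L]
(L)/L/L ⇒ ((S))/L/L   [L -> ( S )]
((S))/L/L ⇒ ((L))/L/L   [S -> L]
((L))/L/L ⇒ ((i))/L/L   [L -> i]
((i))/L/L ⇒ ((i))/i/L   [L -> i]
((i))/i/L ⇒ ((i))/i/i   [L -> i]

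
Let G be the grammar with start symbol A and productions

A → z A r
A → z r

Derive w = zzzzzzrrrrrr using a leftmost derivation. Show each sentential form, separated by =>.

A => zAr => zzArr => zzzArrr => zzzzArrrr => zzzzzArrrrr => zzzzzzrrrrrr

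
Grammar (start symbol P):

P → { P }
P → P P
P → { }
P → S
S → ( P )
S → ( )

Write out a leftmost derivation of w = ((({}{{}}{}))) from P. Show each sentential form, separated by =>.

P => S => (P) => (S) => ((P)) => ((S)) => (((P))) => (((PP))) => (((PPP))) => ((({}PP))) => ((({}{P}P))) => ((({}{{}}P))) => ((({}{{}}{})))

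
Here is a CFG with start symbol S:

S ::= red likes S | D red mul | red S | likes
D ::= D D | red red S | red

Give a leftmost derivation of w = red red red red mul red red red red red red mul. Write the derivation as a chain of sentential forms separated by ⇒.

S ⇒ D red mul ⇒ D D red mul ⇒ D D D red mul ⇒ D D D D red mul ⇒ D D D D D red mul ⇒ D D D D D D red mul ⇒ red red S D D D D D red mul ⇒ red red D red mul D D D D D red mul ⇒ red red red red mul D D D D D red mul ⇒ red red red red mul red D D D D red mul ⇒ red red red red mul red red D D D red mul ⇒ red red red red mul red red red D D red mul ⇒ red red red red mul red red red red D red mul ⇒ red red red red mul red red red red red red mul

S ⇒ D red mul   [S ::= D red mul]
D red mul ⇒ D D red mul   [D ::= D D]
D D red mul ⇒ D D D red mul   [D ::= D D]
D D D red mul ⇒ D D D D red mul   [D ::= D D]
D D D D red mul ⇒ D D D D D red mul   [D ::= D D]
D D D D D red mul ⇒ D D D D D D red mul   [D ::= D D]
D D D D D D red mul ⇒ red red S D D D D D red mul   [D ::= red red S]
red red S D D D D D red mul ⇒ red red D red mul D D D D D red mul   [S ::= D red mul]
red red D red mul D D D D D red mul ⇒ red red red red mul D D D D D red mul   [D ::= red]
red red red red mul D D D D D red mul ⇒ red red red red mul red D D D D red mul   [D ::= red]
red red red red mul red D D D D red mul ⇒ red red red red mul red red D D D red mul   [D ::= red]
red red red red mul red red D D D red mul ⇒ red red red red mul red red red D D red mul   [D ::= red]
red red red red mul red red red D D red mul ⇒ red red red red mul red red red red D red mul   [D ::= red]
red red red red mul red red red red D red mul ⇒ red red red red mul red red red red red red mul   [D ::= red]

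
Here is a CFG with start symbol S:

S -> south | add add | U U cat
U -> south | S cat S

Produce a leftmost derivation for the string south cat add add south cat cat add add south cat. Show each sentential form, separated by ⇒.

S ⇒ U U cat ⇒ S cat S U cat ⇒ U U cat cat S U cat ⇒ S cat S U cat cat S U cat ⇒ south cat S U cat cat S U cat ⇒ south cat add add U cat cat S U cat ⇒ south cat add add south cat cat S U cat ⇒ south cat add add south cat cat add add U cat ⇒ south cat add add south cat cat add add south cat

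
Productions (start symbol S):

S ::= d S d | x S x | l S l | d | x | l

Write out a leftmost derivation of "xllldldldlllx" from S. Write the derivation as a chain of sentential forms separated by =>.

S => xSx   [S ::= x S x]
xSx => xlSlx   [S ::= l S l]
xlSlx => xllSllx   [S ::= l S l]
xllSllx => xlllSlllx   [S ::= l S l]
xlllSlllx => xllldSdlllx   [S ::= d S d]
xllldSdlllx => xllldlSldlllx   [S ::= l S l]
xllldlSldlllx => xllldldldlllx   [S ::= d]

S=>xSx=>xlSlx=>xllSllx=>xlllSlllx=>xllldSdlllx=>xllldlSldlllx=>xllldldldlllx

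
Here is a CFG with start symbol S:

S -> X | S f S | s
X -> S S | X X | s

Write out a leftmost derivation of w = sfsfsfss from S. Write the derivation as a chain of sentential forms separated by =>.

S => SfS   [S -> S f S]
SfS => sfS   [S -> s]
sfS => sfX   [S -> X]
sfX => sfSS   [X -> S S]
sfSS => sfSfSS   [S -> S f S]
sfSfSS => sfSfSfSS   [S -> S f S]
sfSfSfSS => sfsfSfSS   [S -> s]
sfsfSfSS => sfsfsfSS   [S -> s]
sfsfsfSS => sfsfsfsS   [S -> s]
sfsfsfsS => sfsfsfss   [S -> s]

S => SfS => sfS => sfX => sfSS => sfSfSS => sfSfSfSS => sfsfSfSS => sfsfsfSS => sfsfsfsS => sfsfsfss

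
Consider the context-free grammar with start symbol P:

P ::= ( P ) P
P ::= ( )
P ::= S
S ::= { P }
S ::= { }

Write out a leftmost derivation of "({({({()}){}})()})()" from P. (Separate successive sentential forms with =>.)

P => (P)P => (S)P => ({P})P => ({(P)P})P => ({(S)P})P => ({({P})P})P => ({({(P)P})P})P => ({({(S)P})P})P => ({({({P})P})P})P => ({({({()})P})P})P => ({({({()})S})P})P => ({({({()}){}})P})P => ({({({()}){}})()})P => ({({({()}){}})()})()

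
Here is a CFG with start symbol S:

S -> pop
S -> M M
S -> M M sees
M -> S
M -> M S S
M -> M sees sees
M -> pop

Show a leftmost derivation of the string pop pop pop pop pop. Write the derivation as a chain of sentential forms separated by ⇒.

S ⇒ M M ⇒ M S S M ⇒ S S S M ⇒ M M S S M ⇒ pop M S S M ⇒ pop pop S S M ⇒ pop pop pop S M ⇒ pop pop pop pop M ⇒ pop pop pop pop pop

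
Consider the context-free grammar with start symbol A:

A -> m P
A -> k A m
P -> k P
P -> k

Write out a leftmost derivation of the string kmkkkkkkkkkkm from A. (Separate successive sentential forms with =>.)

A => kAm => kmPm => kmkPm => kmkkPm => kmkkkPm => kmkkkkPm => kmkkkkkPm => kmkkkkkkPm => kmkkkkkkkPm => kmkkkkkkkkPm => kmkkkkkkkkkPm => kmkkkkkkkkkkm

A => kAm   [A -> k A m]
kAm => kmPm   [A -> m P]
kmPm => kmkPm   [P -> k P]
kmkPm => kmkkPm   [P -> k P]
kmkkPm => kmkkkPm   [P -> k P]
kmkkkPm => kmkkkkPm   [P -> k P]
kmkkkkPm => kmkkkkkPm   [P -> k P]
kmkkkkkPm => kmkkkkkkPm   [P -> k P]
kmkkkkkkPm => kmkkkkkkkPm   [P -> k P]
kmkkkkkkkPm => kmkkkkkkkkPm   [P -> k P]
kmkkkkkkkkPm => kmkkkkkkkkkPm   [P -> k P]
kmkkkkkkkkkPm => kmkkkkkkkkkkm   [P -> k]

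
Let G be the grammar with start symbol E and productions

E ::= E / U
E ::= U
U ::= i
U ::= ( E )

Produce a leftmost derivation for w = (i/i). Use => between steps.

E => U => (E) => (E/U) => (U/U) => (i/U) => (i/i)

E => U   [E ::= U]
U => (E)   [U ::= ( E )]
(E) => (E/U)   [E ::= E / U]
(E/U) => (U/U)   [E ::= U]
(U/U) => (i/U)   [U ::= i]
(i/U) => (i/i)   [U ::= i]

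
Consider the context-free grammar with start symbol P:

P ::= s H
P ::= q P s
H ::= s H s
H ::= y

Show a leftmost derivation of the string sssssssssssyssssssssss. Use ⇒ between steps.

P ⇒ sH   [P ::= s H]
sH ⇒ ssHs   [H ::= s H s]
ssHs ⇒ sssHss   [H ::= s H s]
sssHss ⇒ ssssHsss   [H ::= s H s]
ssssHsss ⇒ sssssHssss   [H ::= s H s]
sssssHssss ⇒ ssssssHsssss   [H ::= s H s]
ssssssHsssss ⇒ sssssssHssssss   [H ::= s H s]
sssssssHssssss ⇒ ssssssssHsssssss   [H ::= s H s]
ssssssssHsssssss ⇒ sssssssssHssssssss   [H ::= s H s]
sssssssssHssssssss ⇒ ssssssssssHsssssssss   [H ::= s H s]
ssssssssssHsssssssss ⇒ sssssssssssHssssssssss   [H ::= s H s]
sssssssssssHssssssssss ⇒ sssssssssssyssssssssss   [H ::= y]

P ⇒ sH ⇒ ssHs ⇒ sssHss ⇒ ssssHsss ⇒ sssssHssss ⇒ ssssssHsssss ⇒ sssssssHssssss ⇒ ssssssssHsssssss ⇒ sssssssssHssssssss ⇒ ssssssssssHsssssssss ⇒ sssssssssssHssssssssss ⇒ sssssssssssyssssssssss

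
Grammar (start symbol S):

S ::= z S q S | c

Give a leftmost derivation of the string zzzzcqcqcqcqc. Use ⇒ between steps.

S ⇒ zSqS ⇒ zzSqSqS ⇒ zzzSqSqSqS ⇒ zzzzSqSqSqSqS ⇒ zzzzcqSqSqSqS ⇒ zzzzcqcqSqSqS ⇒ zzzzcqcqcqSqS ⇒ zzzzcqcqcqcqS ⇒ zzzzcqcqcqcqc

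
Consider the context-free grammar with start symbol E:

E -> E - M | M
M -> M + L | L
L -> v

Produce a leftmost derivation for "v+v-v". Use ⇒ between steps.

E ⇒ E-M   [E -> E - M]
E-M ⇒ M-M   [E -> M]
M-M ⇒ M+L-M   [M -> M + L]
M+L-M ⇒ L+L-M   [M -> L]
L+L-M ⇒ v+L-M   [L -> v]
v+L-M ⇒ v+v-M   [L -> v]
v+v-M ⇒ v+v-L   [M -> L]
v+v-L ⇒ v+v-v   [L -> v]

E ⇒ E-M ⇒ M-M ⇒ M+L-M ⇒ L+L-M ⇒ v+L-M ⇒ v+v-M ⇒ v+v-L ⇒ v+v-v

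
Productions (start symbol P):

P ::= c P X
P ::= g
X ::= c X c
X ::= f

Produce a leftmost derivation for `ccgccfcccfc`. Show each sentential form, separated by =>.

P => cPX   [P ::= c P X]
cPX => ccPXX   [P ::= c P X]
ccPXX => ccgXX   [P ::= g]
ccgXX => ccgcXcX   [X ::= c X c]
ccgcXcX => ccgccXccX   [X ::= c X c]
ccgccXccX => ccgccfccX   [X ::= f]
ccgccfccX => ccgccfcccXc   [X ::= c X c]
ccgccfcccXc => ccgccfcccfc   [X ::= f]

P => cPX => ccPXX => ccgXX => ccgcXcX => ccgccXccX => ccgccfccX => ccgccfcccXc => ccgccfcccfc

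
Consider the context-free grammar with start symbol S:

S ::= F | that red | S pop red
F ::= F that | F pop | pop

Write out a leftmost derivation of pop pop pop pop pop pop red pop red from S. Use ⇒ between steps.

S ⇒ S pop red ⇒ S pop red pop red ⇒ F pop red pop red ⇒ F pop pop red pop red ⇒ F pop pop pop red pop red ⇒ F pop pop pop pop red pop red ⇒ F pop pop pop pop pop red pop red ⇒ pop pop pop pop pop pop red pop red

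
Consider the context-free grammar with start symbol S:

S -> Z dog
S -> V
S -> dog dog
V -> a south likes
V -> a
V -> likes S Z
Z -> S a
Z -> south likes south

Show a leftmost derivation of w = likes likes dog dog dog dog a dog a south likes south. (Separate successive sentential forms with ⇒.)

S ⇒ V   [S -> V]
V ⇒ likes S Z   [V -> likes S Z]
likes S Z ⇒ likes V Z   [S -> V]
likes V Z ⇒ likes likes S Z Z   [V -> likes S Z]
likes likes S Z Z ⇒ likes likes dog dog Z Z   [S -> dog dog]
likes likes dog dog Z Z ⇒ likes likes dog dog S a Z   [Z -> S a]
likes likes dog dog S a Z ⇒ likes likes dog dog Z dog a Z   [S -> Z dog]
likes likes dog dog Z dog a Z ⇒ likes likes dog dog S a dog a Z   [Z -> S a]
likes likes dog dog S a dog a Z ⇒ likes likes dog dog dog dog a dog a Z   [S -> dog dog]
likes likes dog dog dog dog a dog a Z ⇒ likes likes dog dog dog dog a dog a south likes south   [Z -> south likes south]

S ⇒ V ⇒ likes S Z ⇒ likes V Z ⇒ likes likes S Z Z ⇒ likes likes dog dog Z Z ⇒ likes likes dog dog S a Z ⇒ likes likes dog dog Z dog a Z ⇒ likes likes dog dog S a dog a Z ⇒ likes likes dog dog dog dog a dog a Z ⇒ likes likes dog dog dog dog a dog a south likes south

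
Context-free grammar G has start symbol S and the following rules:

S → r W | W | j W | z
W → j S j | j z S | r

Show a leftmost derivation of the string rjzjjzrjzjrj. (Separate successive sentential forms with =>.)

S=>rW=>rjzS=>rjzW=>rjzjSj=>rjzjWj=>rjzjjzSj=>rjzjjzrWj=>rjzjjzrjzSj=>rjzjjzrjzjWj=>rjzjjzrjzjrj

S => rW   [S → r W]
rW => rjzS   [W → j z S]
rjzS => rjzW   [S → W]
rjzW => rjzjSj   [W → j S j]
rjzjSj => rjzjWj   [S → W]
rjzjWj => rjzjjzSj   [W → j z S]
rjzjjzSj => rjzjjzrWj   [S → r W]
rjzjjzrWj => rjzjjzrjzSj   [W → j z S]
rjzjjzrjzSj => rjzjjzrjzjWj   [S → j W]
rjzjjzrjzjWj => rjzjjzrjzjrj   [W → r]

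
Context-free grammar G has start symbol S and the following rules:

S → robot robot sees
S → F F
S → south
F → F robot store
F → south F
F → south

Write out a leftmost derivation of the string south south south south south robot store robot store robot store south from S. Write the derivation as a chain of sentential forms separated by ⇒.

S ⇒ F F   [S → F F]
F F ⇒ F robot store F   [F → F robot store]
F robot store F ⇒ south F robot store F   [F → south F]
south F robot store F ⇒ south south F robot store F   [F → south F]
south south F robot store F ⇒ south south F robot store robot store F   [F → F robot store]
south south F robot store robot store F ⇒ south south south F robot store robot store F   [F → south F]
south south south F robot store robot store F ⇒ south south south south F robot store robot store F   [F → south F]
south south south south F robot store robot store F ⇒ south south south south F robot store robot store robot store F   [F → F robot store]
south south south south F robot store robot store robot store F ⇒ south south south south south robot store robot store robot store F   [F → south]
south south south south south robot store robot store robot store F ⇒ south south south south south robot store robot store robot store south   [F → south]

S ⇒ F F ⇒ F robot store F ⇒ south F robot store F ⇒ south south F robot store F ⇒ south south F robot store robot store F ⇒ south south south F robot store robot store F ⇒ south south south south F robot store robot store F ⇒ south south south south F robot store robot store robot store F ⇒ south south south south south robot store robot store robot store F ⇒ south south south south south robot store robot store robot store south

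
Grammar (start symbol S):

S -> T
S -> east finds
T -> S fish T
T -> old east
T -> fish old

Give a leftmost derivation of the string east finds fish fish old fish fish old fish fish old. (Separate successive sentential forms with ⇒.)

S ⇒ T ⇒ S fish T ⇒ T fish T ⇒ S fish T fish T ⇒ T fish T fish T ⇒ S fish T fish T fish T ⇒ east finds fish T fish T fish T ⇒ east finds fish fish old fish T fish T ⇒ east finds fish fish old fish fish old fish T ⇒ east finds fish fish old fish fish old fish fish old

S ⇒ T   [S -> T]
T ⇒ S fish T   [T -> S fish T]
S fish T ⇒ T fish T   [S -> T]
T fish T ⇒ S fish T fish T   [T -> S fish T]
S fish T fish T ⇒ T fish T fish T   [S -> T]
T fish T fish T ⇒ S fish T fish T fish T   [T -> S fish T]
S fish T fish T fish T ⇒ east finds fish T fish T fish T   [S -> east finds]
east finds fish T fish T fish T ⇒ east finds fish fish old fish T fish T   [T -> fish old]
east finds fish fish old fish T fish T ⇒ east finds fish fish old fish fish old fish T   [T -> fish old]
east finds fish fish old fish fish old fish T ⇒ east finds fish fish old fish fish old fish fish old   [T -> fish old]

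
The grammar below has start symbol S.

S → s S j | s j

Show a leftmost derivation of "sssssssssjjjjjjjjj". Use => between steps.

S => sSj => ssSjj => sssSjjj => ssssSjjjj => sssssSjjjjj => ssssssSjjjjjj => sssssssSjjjjjjj => ssssssssSjjjjjjjj => sssssssssjjjjjjjjj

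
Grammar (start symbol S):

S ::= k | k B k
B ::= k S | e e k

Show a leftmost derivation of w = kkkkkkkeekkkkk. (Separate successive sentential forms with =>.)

S=>kBk=>kkSk=>kkkBkk=>kkkkSkk=>kkkkkBkkk=>kkkkkkSkkk=>kkkkkkkBkkkk=>kkkkkkkeekkkkk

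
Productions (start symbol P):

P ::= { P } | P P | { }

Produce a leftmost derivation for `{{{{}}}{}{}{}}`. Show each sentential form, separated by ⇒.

P⇒{P}⇒{PP}⇒{PPP}⇒{{P}PP}⇒{{{P}}PP}⇒{{{{}}}PP}⇒{{{{}}}PPP}⇒{{{{}}}{}PP}⇒{{{{}}}{}{}P}⇒{{{{}}}{}{}{}}

P ⇒ {P}   [P ::= { P }]
{P} ⇒ {PP}   [P ::= P P]
{PP} ⇒ {PPP}   [P ::= P P]
{PPP} ⇒ {{P}PP}   [P ::= { P }]
{{P}PP} ⇒ {{{P}}PP}   [P ::= { P }]
{{{P}}PP} ⇒ {{{{}}}PP}   [P ::= { }]
{{{{}}}PP} ⇒ {{{{}}}PPP}   [P ::= P P]
{{{{}}}PPP} ⇒ {{{{}}}{}PP}   [P ::= { }]
{{{{}}}{}PP} ⇒ {{{{}}}{}{}P}   [P ::= { }]
{{{{}}}{}{}P} ⇒ {{{{}}}{}{}{}}   [P ::= { }]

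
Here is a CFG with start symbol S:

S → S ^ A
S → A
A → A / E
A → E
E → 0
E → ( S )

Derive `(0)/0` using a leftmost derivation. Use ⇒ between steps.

S ⇒ A   [S → A]
A ⇒ A/E   [A → A / E]
A/E ⇒ E/E   [A → E]
E/E ⇒ (S)/E   [E → ( S )]
(S)/E ⇒ (A)/E   [S → A]
(A)/E ⇒ (E)/E   [A → E]
(E)/E ⇒ (0)/E   [E → 0]
(0)/E ⇒ (0)/0   [E → 0]

S ⇒ A ⇒ A/E ⇒ E/E ⇒ (S)/E ⇒ (A)/E ⇒ (E)/E ⇒ (0)/E ⇒ (0)/0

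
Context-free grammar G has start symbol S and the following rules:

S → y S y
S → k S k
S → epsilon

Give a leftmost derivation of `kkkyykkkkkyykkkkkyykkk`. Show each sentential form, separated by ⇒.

S⇒kSk⇒kkSkk⇒kkkSkkk⇒kkkySykkk⇒kkkyySyykkk⇒kkkyykSkyykkk⇒kkkyykkSkkyykkk⇒kkkyykkkSkkkyykkk⇒kkkyykkkkSkkkkyykkk⇒kkkyykkkkkSkkkkkyykkk⇒kkkyykkkkkySykkkkkyykkk⇒kkkyykkkkkyykkkkkyykkk

S ⇒ kSk   [S → k S k]
kSk ⇒ kkSkk   [S → k S k]
kkSkk ⇒ kkkSkkk   [S → k S k]
kkkSkkk ⇒ kkkySykkk   [S → y S y]
kkkySykkk ⇒ kkkyySyykkk   [S → y S y]
kkkyySyykkk ⇒ kkkyykSkyykkk   [S → k S k]
kkkyykSkyykkk ⇒ kkkyykkSkkyykkk   [S → k S k]
kkkyykkSkkyykkk ⇒ kkkyykkkSkkkyykkk   [S → k S k]
kkkyykkkSkkkyykkk ⇒ kkkyykkkkSkkkkyykkk   [S → k S k]
kkkyykkkkSkkkkyykkk ⇒ kkkyykkkkkSkkkkkyykkk   [S → k S k]
kkkyykkkkkSkkkkkyykkk ⇒ kkkyykkkkkySykkkkkyykkk   [S → y S y]
kkkyykkkkkySykkkkkyykkk ⇒ kkkyykkkkkyykkkkkyykkk   [S → epsilon]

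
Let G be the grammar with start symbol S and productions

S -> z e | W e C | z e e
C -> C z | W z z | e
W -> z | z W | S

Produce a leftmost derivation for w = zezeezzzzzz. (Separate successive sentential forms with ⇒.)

S ⇒ WeC   [S -> W e C]
WeC ⇒ zeC   [W -> z]
zeC ⇒ zeCz   [C -> C z]
zeCz ⇒ zeCzz   [C -> C z]
zeCzz ⇒ zeCzzz   [C -> C z]
zeCzzz ⇒ zeCzzzz   [C -> C z]
zeCzzzz ⇒ zeWzzzzzz   [C -> W z z]
zeWzzzzzz ⇒ zeSzzzzzz   [W -> S]
zeSzzzzzz ⇒ zeWeCzzzzzz   [S -> W e C]
zeWeCzzzzzz ⇒ zezeCzzzzzz   [W -> z]
zezeCzzzzzz ⇒ zezeezzzzzz   [C -> e]

S⇒WeC⇒zeC⇒zeCz⇒zeCzz⇒zeCzzz⇒zeCzzzz⇒zeWzzzzzz⇒zeSzzzzzz⇒zeWeCzzzzzz⇒zezeCzzzzzz⇒zezeezzzzzz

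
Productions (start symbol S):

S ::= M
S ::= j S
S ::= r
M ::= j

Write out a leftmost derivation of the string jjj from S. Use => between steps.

S => jS => jjS => jjM => jjj

S => jS   [S ::= j S]
jS => jjS   [S ::= j S]
jjS => jjM   [S ::= M]
jjM => jjj   [M ::= j]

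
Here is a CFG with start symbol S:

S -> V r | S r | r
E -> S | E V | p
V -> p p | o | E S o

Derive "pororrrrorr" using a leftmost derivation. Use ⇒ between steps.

S ⇒ Sr ⇒ Vrr ⇒ ESorr ⇒ SSorr ⇒ SrSorr ⇒ SrrSorr ⇒ VrrrSorr ⇒ ESorrrSorr ⇒ pSorrrSorr ⇒ pVrorrrSorr ⇒ pororrrSorr ⇒ pororrrrorr

S ⇒ Sr   [S -> S r]
Sr ⇒ Vrr   [S -> V r]
Vrr ⇒ ESorr   [V -> E S o]
ESorr ⇒ SSorr   [E -> S]
SSorr ⇒ SrSorr   [S -> S r]
SrSorr ⇒ SrrSorr   [S -> S r]
SrrSorr ⇒ VrrrSorr   [S -> V r]
VrrrSorr ⇒ ESorrrSorr   [V -> E S o]
ESorrrSorr ⇒ pSorrrSorr   [E -> p]
pSorrrSorr ⇒ pVrorrrSorr   [S -> V r]
pVrorrrSorr ⇒ pororrrSorr   [V -> o]
pororrrSorr ⇒ pororrrrorr   [S -> r]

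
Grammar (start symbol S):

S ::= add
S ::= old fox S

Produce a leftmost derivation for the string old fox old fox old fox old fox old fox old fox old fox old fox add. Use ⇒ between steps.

S ⇒ old fox S ⇒ old fox old fox S ⇒ old fox old fox old fox S ⇒ old fox old fox old fox old fox S ⇒ old fox old fox old fox old fox old fox S ⇒ old fox old fox old fox old fox old fox old fox S ⇒ old fox old fox old fox old fox old fox old fox old fox S ⇒ old fox old fox old fox old fox old fox old fox old fox old fox S ⇒ old fox old fox old fox old fox old fox old fox old fox old fox add

S ⇒ old fox S   [S ::= old fox S]
old fox S ⇒ old fox old fox S   [S ::= old fox S]
old fox old fox S ⇒ old fox old fox old fox S   [S ::= old fox S]
old fox old fox old fox S ⇒ old fox old fox old fox old fox S   [S ::= old fox S]
old fox old fox old fox old fox S ⇒ old fox old fox old fox old fox old fox S   [S ::= old fox S]
old fox old fox old fox old fox old fox S ⇒ old fox old fox old fox old fox old fox old fox S   [S ::= old fox S]
old fox old fox old fox old fox old fox old fox S ⇒ old fox old fox old fox old fox old fox old fox old fox S   [S ::= old fox S]
old fox old fox old fox old fox old fox old fox old fox S ⇒ old fox old fox old fox old fox old fox old fox old fox old fox S   [S ::= old fox S]
old fox old fox old fox old fox old fox old fox old fox old fox S ⇒ old fox old fox old fox old fox old fox old fox old fox old fox add   [S ::= add]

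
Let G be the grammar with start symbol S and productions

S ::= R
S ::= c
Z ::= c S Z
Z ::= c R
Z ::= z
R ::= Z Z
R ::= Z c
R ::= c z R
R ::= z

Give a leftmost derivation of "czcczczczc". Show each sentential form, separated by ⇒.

S⇒R⇒czR⇒czZc⇒czcSZc⇒czcRZc⇒czcZcZc⇒czccSZcZc⇒czccRZcZc⇒czcczZcZc⇒czcczcRcZc⇒czcczczcZc⇒czcczczczc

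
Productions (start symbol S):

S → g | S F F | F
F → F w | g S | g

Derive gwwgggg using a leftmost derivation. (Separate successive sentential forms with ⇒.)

S ⇒ SFF ⇒ SFFFF ⇒ FFFFF ⇒ FwFFFF ⇒ FwwFFFF ⇒ gwwFFFF ⇒ gwwgFFF ⇒ gwwggFF ⇒ gwwgggF ⇒ gwwgggg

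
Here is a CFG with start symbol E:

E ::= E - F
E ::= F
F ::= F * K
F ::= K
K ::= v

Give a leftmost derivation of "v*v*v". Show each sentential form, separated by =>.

E=>F=>F*K=>F*K*K=>K*K*K=>v*K*K=>v*v*K=>v*v*v

E => F   [E ::= F]
F => F*K   [F ::= F * K]
F*K => F*K*K   [F ::= F * K]
F*K*K => K*K*K   [F ::= K]
K*K*K => v*K*K   [K ::= v]
v*K*K => v*v*K   [K ::= v]
v*v*K => v*v*v   [K ::= v]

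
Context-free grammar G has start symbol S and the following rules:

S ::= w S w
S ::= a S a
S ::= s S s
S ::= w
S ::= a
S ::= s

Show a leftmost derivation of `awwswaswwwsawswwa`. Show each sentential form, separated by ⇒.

S ⇒ aSa   [S ::= a S a]
aSa ⇒ awSwa   [S ::= w S w]
awSwa ⇒ awwSwwa   [S ::= w S w]
awwSwwa ⇒ awwsSswwa   [S ::= s S s]
awwsSswwa ⇒ awwswSwswwa   [S ::= w S w]
awwswSwswwa ⇒ awwswaSawswwa   [S ::= a S a]
awwswaSawswwa ⇒ awwswasSsawswwa   [S ::= s S s]
awwswasSsawswwa ⇒ awwswaswSwsawswwa   [S ::= w S w]
awwswaswSwsawswwa ⇒ awwswaswwwsawswwa   [S ::= w]

S⇒aSa⇒awSwa⇒awwSwwa⇒awwsSswwa⇒awwswSwswwa⇒awwswaSawswwa⇒awwswasSsawswwa⇒awwswaswSwsawswwa⇒awwswaswwwsawswwa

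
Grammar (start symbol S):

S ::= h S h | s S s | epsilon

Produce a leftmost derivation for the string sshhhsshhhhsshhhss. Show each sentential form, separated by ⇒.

S ⇒ sSs   [S ::= s S s]
sSs ⇒ ssSss   [S ::= s S s]
ssSss ⇒ sshShss   [S ::= h S h]
sshShss ⇒ sshhShhss   [S ::= h S h]
sshhShhss ⇒ sshhhShhhss   [S ::= h S h]
sshhhShhhss ⇒ sshhhsSshhhss   [S ::= s S s]
sshhhsSshhhss ⇒ sshhhssSsshhhss   [S ::= s S s]
sshhhssSsshhhss ⇒ sshhhsshShsshhhss   [S ::= h S h]
sshhhsshShsshhhss ⇒ sshhhsshhShhsshhhss   [S ::= h S h]
sshhhsshhShhsshhhss ⇒ sshhhsshhhhsshhhss   [S ::= epsilon]

S ⇒ sSs ⇒ ssSss ⇒ sshShss ⇒ sshhShhss ⇒ sshhhShhhss ⇒ sshhhsSshhhss ⇒ sshhhssSsshhhss ⇒ sshhhsshShsshhhss ⇒ sshhhsshhShhsshhhss ⇒ sshhhsshhhhsshhhss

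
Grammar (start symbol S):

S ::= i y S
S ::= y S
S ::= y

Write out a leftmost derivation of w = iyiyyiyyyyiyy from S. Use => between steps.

S => iyS   [S ::= i y S]
iyS => iyiyS   [S ::= i y S]
iyiyS => iyiyyS   [S ::= y S]
iyiyyS => iyiyyiyS   [S ::= i y S]
iyiyyiyS => iyiyyiyyS   [S ::= y S]
iyiyyiyyS => iyiyyiyyyS   [S ::= y S]
iyiyyiyyyS => iyiyyiyyyyS   [S ::= y S]
iyiyyiyyyyS => iyiyyiyyyyiyS   [S ::= i y S]
iyiyyiyyyyiyS => iyiyyiyyyyiyy   [S ::= y]

S => iyS => iyiyS => iyiyyS => iyiyyiyS => iyiyyiyyS => iyiyyiyyyS => iyiyyiyyyyS => iyiyyiyyyyiyS => iyiyyiyyyyiyy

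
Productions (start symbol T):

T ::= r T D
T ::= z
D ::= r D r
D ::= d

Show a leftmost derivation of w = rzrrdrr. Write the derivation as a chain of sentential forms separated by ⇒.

T ⇒ rTD   [T ::= r T D]
rTD ⇒ rzD   [T ::= z]
rzD ⇒ rzrDr   [D ::= r D r]
rzrDr ⇒ rzrrDrr   [D ::= r D r]
rzrrDrr ⇒ rzrrdrr   [D ::= d]

T⇒rTD⇒rzD⇒rzrDr⇒rzrrDrr⇒rzrrdrr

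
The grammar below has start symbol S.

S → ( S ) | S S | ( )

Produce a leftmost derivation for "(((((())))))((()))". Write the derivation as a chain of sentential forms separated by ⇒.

S⇒SS⇒(S)S⇒((S))S⇒(((S)))S⇒((((S))))S⇒(((((S)))))S⇒(((((())))))S⇒(((((())))))(S)⇒(((((())))))((S))⇒(((((())))))((()))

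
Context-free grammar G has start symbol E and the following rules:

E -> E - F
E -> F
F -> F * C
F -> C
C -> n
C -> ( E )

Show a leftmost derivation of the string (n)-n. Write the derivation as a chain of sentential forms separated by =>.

E => E-F => F-F => C-F => (E)-F => (F)-F => (C)-F => (n)-F => (n)-C => (n)-n

E => E-F   [E -> E - F]
E-F => F-F   [E -> F]
F-F => C-F   [F -> C]
C-F => (E)-F   [C -> ( E )]
(E)-F => (F)-F   [E -> F]
(F)-F => (C)-F   [F -> C]
(C)-F => (n)-F   [C -> n]
(n)-F => (n)-C   [F -> C]
(n)-C => (n)-n   [C -> n]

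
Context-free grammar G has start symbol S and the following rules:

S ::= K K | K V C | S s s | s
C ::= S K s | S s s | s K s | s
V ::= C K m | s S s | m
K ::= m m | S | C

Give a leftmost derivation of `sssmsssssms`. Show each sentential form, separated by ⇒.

S⇒KVC⇒SVC⇒SssVC⇒SssssVC⇒KVCssssVC⇒CVCssssVC⇒SssVCssssVC⇒sssVCssssVC⇒sssmCssssVC⇒sssmsssssVC⇒sssmsssssmC⇒sssmsssssms

S ⇒ KVC   [S ::= K V C]
KVC ⇒ SVC   [K ::= S]
SVC ⇒ SssVC   [S ::= S s s]
SssVC ⇒ SssssVC   [S ::= S s s]
SssssVC ⇒ KVCssssVC   [S ::= K V C]
KVCssssVC ⇒ CVCssssVC   [K ::= C]
CVCssssVC ⇒ SssVCssssVC   [C ::= S s s]
SssVCssssVC ⇒ sssVCssssVC   [S ::= s]
sssVCssssVC ⇒ sssmCssssVC   [V ::= m]
sssmCssssVC ⇒ sssmsssssVC   [C ::= s]
sssmsssssVC ⇒ sssmsssssmC   [V ::= m]
sssmsssssmC ⇒ sssmsssssms   [C ::= s]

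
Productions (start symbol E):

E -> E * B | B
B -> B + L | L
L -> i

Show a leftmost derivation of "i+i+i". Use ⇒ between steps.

E ⇒ B ⇒ B+L ⇒ B+L+L ⇒ L+L+L ⇒ i+L+L ⇒ i+i+L ⇒ i+i+i

E ⇒ B   [E -> B]
B ⇒ B+L   [B -> B + L]
B+L ⇒ B+L+L   [B -> B + L]
B+L+L ⇒ L+L+L   [B -> L]
L+L+L ⇒ i+L+L   [L -> i]
i+L+L ⇒ i+i+L   [L -> i]
i+i+L ⇒ i+i+i   [L -> i]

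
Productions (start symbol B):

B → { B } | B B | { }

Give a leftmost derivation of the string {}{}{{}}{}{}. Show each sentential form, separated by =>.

B=>BB=>BBB=>{}BB=>{}BBB=>{}{}BB=>{}{}{B}B=>{}{}{{}}B=>{}{}{{}}BB=>{}{}{{}}{}B=>{}{}{{}}{}{}

B => BB   [B → B B]
BB => BBB   [B → B B]
BBB => {}BB   [B → { }]
{}BB => {}BBB   [B → B B]
{}BBB => {}{}BB   [B → { }]
{}{}BB => {}{}{B}B   [B → { B }]
{}{}{B}B => {}{}{{}}B   [B → { }]
{}{}{{}}B => {}{}{{}}BB   [B → B B]
{}{}{{}}BB => {}{}{{}}{}B   [B → { }]
{}{}{{}}{}B => {}{}{{}}{}{}   [B → { }]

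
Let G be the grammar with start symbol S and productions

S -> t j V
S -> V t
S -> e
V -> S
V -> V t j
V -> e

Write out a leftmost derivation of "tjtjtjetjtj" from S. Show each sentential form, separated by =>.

S => tjV => tjVtj => tjStj => tjtjVtj => tjtjStj => tjtjtjVtj => tjtjtjVtjtj => tjtjtjetjtj

S => tjV   [S -> t j V]
tjV => tjVtj   [V -> V t j]
tjVtj => tjStj   [V -> S]
tjStj => tjtjVtj   [S -> t j V]
tjtjVtj => tjtjStj   [V -> S]
tjtjStj => tjtjtjVtj   [S -> t j V]
tjtjtjVtj => tjtjtjVtjtj   [V -> V t j]
tjtjtjVtjtj => tjtjtjetjtj   [V -> e]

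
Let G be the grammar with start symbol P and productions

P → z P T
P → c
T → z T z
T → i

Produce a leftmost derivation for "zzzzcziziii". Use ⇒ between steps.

P⇒zPT⇒zzPTT⇒zzzPTTT⇒zzzzPTTTT⇒zzzzcTTTT⇒zzzzczTzTTT⇒zzzzczizTTT⇒zzzzcziziTT⇒zzzzcziziiT⇒zzzzcziziii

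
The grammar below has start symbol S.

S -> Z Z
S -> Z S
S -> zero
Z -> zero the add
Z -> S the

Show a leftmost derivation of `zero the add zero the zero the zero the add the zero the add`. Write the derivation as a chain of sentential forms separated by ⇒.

S ⇒ Z Z ⇒ S the Z ⇒ Z Z the Z ⇒ S the Z the Z ⇒ Z S the Z the Z ⇒ zero the add S the Z the Z ⇒ zero the add Z S the Z the Z ⇒ zero the add S the S the Z the Z ⇒ zero the add zero the S the Z the Z ⇒ zero the add zero the zero the Z the Z ⇒ zero the add zero the zero the zero the add the Z ⇒ zero the add zero the zero the zero the add the zero the add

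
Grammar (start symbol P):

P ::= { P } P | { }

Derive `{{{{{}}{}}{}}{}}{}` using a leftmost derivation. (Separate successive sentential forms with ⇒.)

P ⇒ {P}P ⇒ {{P}P}P ⇒ {{{P}P}P}P ⇒ {{{{P}P}P}P}P ⇒ {{{{{}}P}P}P}P ⇒ {{{{{}}{}}P}P}P ⇒ {{{{{}}{}}{}}P}P ⇒ {{{{{}}{}}{}}{}}P ⇒ {{{{{}}{}}{}}{}}{}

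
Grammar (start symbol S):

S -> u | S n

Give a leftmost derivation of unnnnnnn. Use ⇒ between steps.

S⇒Sn⇒Snn⇒Snnn⇒Snnnn⇒Snnnnn⇒Snnnnnn⇒Snnnnnnn⇒unnnnnnn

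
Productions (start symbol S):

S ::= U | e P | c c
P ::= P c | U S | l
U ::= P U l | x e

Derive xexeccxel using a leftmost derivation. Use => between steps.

S => U   [S ::= U]
U => PUl   [U ::= P U l]
PUl => PcUl   [P ::= P c]
PcUl => PccUl   [P ::= P c]
PccUl => USccUl   [P ::= U S]
USccUl => xeSccUl   [U ::= x e]
xeSccUl => xeUccUl   [S ::= U]
xeUccUl => xexeccUl   [U ::= x e]
xexeccUl => xexeccxel   [U ::= x e]

S=>U=>PUl=>PcUl=>PccUl=>USccUl=>xeSccUl=>xeUccUl=>xexeccUl=>xexeccxel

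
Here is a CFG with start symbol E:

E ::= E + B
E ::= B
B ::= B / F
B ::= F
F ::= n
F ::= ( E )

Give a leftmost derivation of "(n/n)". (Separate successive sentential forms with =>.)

E => B   [E ::= B]
B => F   [B ::= F]
F => (E)   [F ::= ( E )]
(E) => (B)   [E ::= B]
(B) => (B/F)   [B ::= B / F]
(B/F) => (F/F)   [B ::= F]
(F/F) => (n/F)   [F ::= n]
(n/F) => (n/n)   [F ::= n]

E => B => F => (E) => (B) => (B/F) => (F/F) => (n/F) => (n/n)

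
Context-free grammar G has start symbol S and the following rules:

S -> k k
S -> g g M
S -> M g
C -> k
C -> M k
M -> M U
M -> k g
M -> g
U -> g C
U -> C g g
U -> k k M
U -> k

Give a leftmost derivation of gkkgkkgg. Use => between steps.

S => Mg => MUg => MUUg => gUUg => gkkMUg => gkkgUg => gkkgkkMg => gkkgkkgg

S => Mg   [S -> M g]
Mg => MUg   [M -> M U]
MUg => MUUg   [M -> M U]
MUUg => gUUg   [M -> g]
gUUg => gkkMUg   [U -> k k M]
gkkMUg => gkkgUg   [M -> g]
gkkgUg => gkkgkkMg   [U -> k k M]
gkkgkkMg => gkkgkkgg   [M -> g]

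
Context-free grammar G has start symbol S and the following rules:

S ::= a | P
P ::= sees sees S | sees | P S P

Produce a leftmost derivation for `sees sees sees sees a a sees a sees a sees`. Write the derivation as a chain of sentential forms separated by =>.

S => P => P S P => P S P S P => sees sees S S P S P => sees sees P S P S P => sees sees P S P S P S P => sees sees sees sees S S P S P S P => sees sees sees sees a S P S P S P => sees sees sees sees a a P S P S P => sees sees sees sees a a sees S P S P => sees sees sees sees a a sees a P S P => sees sees sees sees a a sees a sees S P => sees sees sees sees a a sees a sees a P => sees sees sees sees a a sees a sees a sees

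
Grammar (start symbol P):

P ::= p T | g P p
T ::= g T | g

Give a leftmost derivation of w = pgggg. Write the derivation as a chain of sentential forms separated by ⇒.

P⇒pT⇒pgT⇒pggT⇒pgggT⇒pgggg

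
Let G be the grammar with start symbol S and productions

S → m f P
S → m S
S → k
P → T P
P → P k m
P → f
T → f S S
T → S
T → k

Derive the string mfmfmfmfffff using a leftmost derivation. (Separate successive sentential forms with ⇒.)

S⇒mfP⇒mfTP⇒mfSP⇒mfmfPP⇒mfmfTPP⇒mfmfSPP⇒mfmfmfPPP⇒mfmfmfTPPP⇒mfmfmfSPPP⇒mfmfmfmfPPPP⇒mfmfmfmffPPP⇒mfmfmfmfffPP⇒mfmfmfmffffP⇒mfmfmfmfffff

S ⇒ mfP   [S → m f P]
mfP ⇒ mfTP   [P → T P]
mfTP ⇒ mfSP   [T → S]
mfSP ⇒ mfmfPP   [S → m f P]
mfmfPP ⇒ mfmfTPP   [P → T P]
mfmfTPP ⇒ mfmfSPP   [T → S]
mfmfSPP ⇒ mfmfmfPPP   [S → m f P]
mfmfmfPPP ⇒ mfmfmfTPPP   [P → T P]
mfmfmfTPPP ⇒ mfmfmfSPPP   [T → S]
mfmfmfSPPP ⇒ mfmfmfmfPPPP   [S → m f P]
mfmfmfmfPPPP ⇒ mfmfmfmffPPP   [P → f]
mfmfmfmffPPP ⇒ mfmfmfmfffPP   [P → f]
mfmfmfmfffPP ⇒ mfmfmfmffffP   [P → f]
mfmfmfmffffP ⇒ mfmfmfmfffff   [P → f]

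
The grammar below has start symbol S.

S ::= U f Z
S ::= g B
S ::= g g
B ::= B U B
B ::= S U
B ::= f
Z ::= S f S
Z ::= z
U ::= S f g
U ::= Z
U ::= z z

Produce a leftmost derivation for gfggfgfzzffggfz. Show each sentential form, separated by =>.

S => UfZ => ZfZ => SfSfZ => gBfSfZ => gBUBfSfZ => gBUBUBfSfZ => gfUBUBfSfZ => gfSfgBUBfSfZ => gfggfgBUBfSfZ => gfggfgfUBfSfZ => gfggfgfzzBfSfZ => gfggfgfzzffSfZ => gfggfgfzzffggfZ => gfggfgfzzffggfz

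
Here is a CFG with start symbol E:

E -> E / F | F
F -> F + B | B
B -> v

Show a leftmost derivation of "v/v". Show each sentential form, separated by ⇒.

E ⇒ E/F   [E -> E / F]
E/F ⇒ F/F   [E -> F]
F/F ⇒ B/F   [F -> B]
B/F ⇒ v/F   [B -> v]
v/F ⇒ v/B   [F -> B]
v/B ⇒ v/v   [B -> v]

E ⇒ E/F ⇒ F/F ⇒ B/F ⇒ v/F ⇒ v/B ⇒ v/v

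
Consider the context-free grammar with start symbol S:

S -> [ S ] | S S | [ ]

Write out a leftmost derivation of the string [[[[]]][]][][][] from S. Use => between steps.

S => SS => SSS => SSSS => [S]SSS => [SS]SSS => [[S]S]SSS => [[[S]]S]SSS => [[[[]]]S]SSS => [[[[]]][]]SSS => [[[[]]][]][]SS => [[[[]]][]][][]S => [[[[]]][]][][][]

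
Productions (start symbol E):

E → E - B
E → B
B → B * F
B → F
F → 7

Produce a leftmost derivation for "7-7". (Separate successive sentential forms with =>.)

E=>E-B=>B-B=>F-B=>7-B=>7-F=>7-7

E => E-B   [E → E - B]
E-B => B-B   [E → B]
B-B => F-B   [B → F]
F-B => 7-B   [F → 7]
7-B => 7-F   [B → F]
7-F => 7-7   [F → 7]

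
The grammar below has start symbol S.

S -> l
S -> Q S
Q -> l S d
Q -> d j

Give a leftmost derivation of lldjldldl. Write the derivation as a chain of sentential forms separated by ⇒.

S ⇒ QS ⇒ lSdS ⇒ lQSdS ⇒ llSdSdS ⇒ llQSdSdS ⇒ lldjSdSdS ⇒ lldjldSdS ⇒ lldjldldS ⇒ lldjldldl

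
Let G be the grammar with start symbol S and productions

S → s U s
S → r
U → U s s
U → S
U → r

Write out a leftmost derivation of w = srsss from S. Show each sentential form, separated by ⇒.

S ⇒ sUs ⇒ sUsss ⇒ sSsss ⇒ srsss

S ⇒ sUs   [S → s U s]
sUs ⇒ sUsss   [U → U s s]
sUsss ⇒ sSsss   [U → S]
sSsss ⇒ srsss   [S → r]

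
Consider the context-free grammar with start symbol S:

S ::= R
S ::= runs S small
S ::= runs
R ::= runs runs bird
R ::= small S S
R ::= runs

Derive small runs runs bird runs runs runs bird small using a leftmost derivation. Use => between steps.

S => R   [S ::= R]
R => small S S   [R ::= small S S]
small S S => small R S   [S ::= R]
small R S => small runs runs bird S   [R ::= runs runs bird]
small runs runs bird S => small runs runs bird runs S small   [S ::= runs S small]
small runs runs bird runs S small => small runs runs bird runs R small   [S ::= R]
small runs runs bird runs R small => small runs runs bird runs runs runs bird small   [R ::= runs runs bird]

S => R => small S S => small R S => small runs runs bird S => small runs runs bird runs S small => small runs runs bird runs R small => small runs runs bird runs runs runs bird small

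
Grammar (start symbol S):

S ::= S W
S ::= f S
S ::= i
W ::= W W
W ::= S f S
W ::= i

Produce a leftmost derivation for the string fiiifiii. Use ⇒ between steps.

S ⇒ fS ⇒ fSW ⇒ fSWW ⇒ fiWW ⇒ fiWWW ⇒ fiSfSWW ⇒ fiSWfSWW ⇒ fiiWfSWW ⇒ fiiifSWW ⇒ fiiifiWW ⇒ fiiifiiW ⇒ fiiifiii

S ⇒ fS   [S ::= f S]
fS ⇒ fSW   [S ::= S W]
fSW ⇒ fSWW   [S ::= S W]
fSWW ⇒ fiWW   [S ::= i]
fiWW ⇒ fiWWW   [W ::= W W]
fiWWW ⇒ fiSfSWW   [W ::= S f S]
fiSfSWW ⇒ fiSWfSWW   [S ::= S W]
fiSWfSWW ⇒ fiiWfSWW   [S ::= i]
fiiWfSWW ⇒ fiiifSWW   [W ::= i]
fiiifSWW ⇒ fiiifiWW   [S ::= i]
fiiifiWW ⇒ fiiifiiW   [W ::= i]
fiiifiiW ⇒ fiiifiii   [W ::= i]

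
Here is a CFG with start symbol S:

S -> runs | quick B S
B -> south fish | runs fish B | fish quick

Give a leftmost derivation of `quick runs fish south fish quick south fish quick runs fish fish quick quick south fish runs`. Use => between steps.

S => quick B S   [S -> quick B S]
quick B S => quick runs fish B S   [B -> runs fish B]
quick runs fish B S => quick runs fish south fish S   [B -> south fish]
quick runs fish south fish S => quick runs fish south fish quick B S   [S -> quick B S]
quick runs fish south fish quick B S => quick runs fish south fish quick south fish S   [B -> south fish]
quick runs fish south fish quick south fish S => quick runs fish south fish quick south fish quick B S   [S -> quick B S]
quick runs fish south fish quick south fish quick B S => quick runs fish south fish quick south fish quick runs fish B S   [B -> runs fish B]
quick runs fish south fish quick south fish quick runs fish B S => quick runs fish south fish quick south fish quick runs fish fish quick S   [B -> fish quick]
quick runs fish south fish quick south fish quick runs fish fish quick S => quick runs fish south fish quick south fish quick runs fish fish quick quick B S   [S -> quick B S]
quick runs fish south fish quick south fish quick runs fish fish quick quick B S => quick runs fish south fish quick south fish quick runs fish fish quick quick south fish S   [B -> south fish]
quick runs fish south fish quick south fish quick runs fish fish quick quick south fish S => quick runs fish south fish quick south fish quick runs fish fish quick quick south fish runs   [S -> runs]

S => quick B S => quick runs fish B S => quick runs fish south fish S => quick runs fish south fish quick B S => quick runs fish south fish quick south fish S => quick runs fish south fish quick south fish quick B S => quick runs fish south fish quick south fish quick runs fish B S => quick runs fish south fish quick south fish quick runs fish fish quick S => quick runs fish south fish quick south fish quick runs fish fish quick quick B S => quick runs fish south fish quick south fish quick runs fish fish quick quick south fish S => quick runs fish south fish quick south fish quick runs fish fish quick quick south fish runs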